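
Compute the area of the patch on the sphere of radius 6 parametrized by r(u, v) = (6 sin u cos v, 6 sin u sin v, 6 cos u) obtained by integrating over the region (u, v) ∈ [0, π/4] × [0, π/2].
Area = 9*pi*(2 - sqrt(2))

Area = ∫∫ √(EG − F²) du dv with √(EG − F²) = 36*Abs(sin(u)). Integrating over [0, π/4] × [0, π/2] gives 9*pi*(2 - sqrt(2)).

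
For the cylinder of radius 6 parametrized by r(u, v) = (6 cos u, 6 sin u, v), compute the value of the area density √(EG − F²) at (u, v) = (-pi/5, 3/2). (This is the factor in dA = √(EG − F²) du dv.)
√(EG − F²)|_{(-pi/5, 3/2)} = 6

E = 36, F = 0, G = 1, so EG − F² = 36. Taking the positive square root: √(EG − F²) = 6. At (u, v) = (-pi/5, 3/2): 6.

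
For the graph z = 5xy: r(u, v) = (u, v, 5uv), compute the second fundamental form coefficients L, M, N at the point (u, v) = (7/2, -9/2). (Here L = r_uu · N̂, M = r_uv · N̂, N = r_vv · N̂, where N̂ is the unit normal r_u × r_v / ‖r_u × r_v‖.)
L = 0;  M = 5*sqrt(3254)/1627;  N = 0

Compute the unit normal N̂(u, v) = (-5*v/sqrt(25*u^2 + 25*v^2 + 1), -5*u/sqrt(25*u^2 + 25*v^2 + 1), 1/sqrt(25*u^2 + 25*v^2 + 1)), and the second partials r_uu, r_uv, r_vv. Take dot products:
  L(u, v) = r_uu · N̂ = 0,
  M(u, v) = r_uv · N̂ = 5/sqrt(25*u^2 + 25*v^2 + 1),
  N(u, v) = r_vv · N̂ = 0.
Evaluating at (u, v) = (7/2, -9/2):
  L = 0, M = 5*sqrt(3254)/1627, N = 0.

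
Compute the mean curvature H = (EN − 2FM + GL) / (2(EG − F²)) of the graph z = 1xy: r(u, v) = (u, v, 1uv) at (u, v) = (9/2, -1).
H = 36*sqrt(89)/7921

With E = v^2 + 1, F = u*v, G = u^2 + 1, L = 0, M = 1/sqrt(u^2 + v^2 + 1), N = 0, assemble
  H = (EN − 2FM + GL) / (2(EG − F²)) = -u*v/(u^2 + v^2 + 1)^(3/2).
At (u, v) = (9/2, -1): H = 36*sqrt(89)/7921.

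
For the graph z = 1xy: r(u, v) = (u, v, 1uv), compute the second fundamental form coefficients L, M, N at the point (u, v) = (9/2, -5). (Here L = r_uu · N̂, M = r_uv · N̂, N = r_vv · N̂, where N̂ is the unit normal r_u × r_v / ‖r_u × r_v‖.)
L = 0;  M = 2*sqrt(185)/185;  N = 0

Compute the unit normal N̂(u, v) = (-v/sqrt(u^2 + v^2 + 1), -u/sqrt(u^2 + v^2 + 1), 1/sqrt(u^2 + v^2 + 1)), and the second partials r_uu, r_uv, r_vv. Take dot products:
  L(u, v) = r_uu · N̂ = 0,
  M(u, v) = r_uv · N̂ = 1/sqrt(u^2 + v^2 + 1),
  N(u, v) = r_vv · N̂ = 0.
Evaluating at (u, v) = (9/2, -5):
  L = 0, M = 2*sqrt(185)/185, N = 0.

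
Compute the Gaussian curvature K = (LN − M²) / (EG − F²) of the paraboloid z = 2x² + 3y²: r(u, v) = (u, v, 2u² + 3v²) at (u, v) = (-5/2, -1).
K = 24/18769

Coefficients of the first fundamental form: E = 16*u^2 + 1, F = 24*u*v, G = 36*v^2 + 1.
Coefficients of the second fundamental form: L = 4/sqrt(16*u^2 + 36*v^2 + 1), M = 0, N = 6/sqrt(16*u^2 + 36*v^2 + 1).
Assemble K = (LN − M²)/(EG − F²) = 24/(256*u^4 + 1152*u^2*v^2 + 32*u^2 + 1296*v^4 + 72*v^2 + 1). At (u, v) = (-5/2, -1): K = 24/18769.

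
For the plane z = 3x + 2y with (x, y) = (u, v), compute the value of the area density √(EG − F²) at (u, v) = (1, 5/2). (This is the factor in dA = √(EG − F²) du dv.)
√(EG − F²)|_{(1, 5/2)} = sqrt(14)

E = 10, F = 6, G = 5, so EG − F² = 14. Taking the positive square root: √(EG − F²) = sqrt(14). At (u, v) = (1, 5/2): sqrt(14).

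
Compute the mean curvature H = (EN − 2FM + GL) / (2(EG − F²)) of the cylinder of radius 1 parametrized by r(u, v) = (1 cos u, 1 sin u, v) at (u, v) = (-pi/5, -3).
H = -1/2

With E = 1, F = 0, G = 1, L = -1, M = 0, N = 0, assemble
  H = (EN − 2FM + GL) / (2(EG − F²)) = -1/2.
At (u, v) = (-pi/5, -3): H = -1/2.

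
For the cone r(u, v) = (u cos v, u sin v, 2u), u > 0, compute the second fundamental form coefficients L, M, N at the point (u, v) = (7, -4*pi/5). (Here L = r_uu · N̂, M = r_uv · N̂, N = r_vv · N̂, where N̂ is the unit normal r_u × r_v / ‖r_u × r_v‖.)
L = 0;  M = 0;  N = 14*sqrt(5)/5

Compute the unit normal N̂(u, v) = (-2*sqrt(5)*u*cos(v)/(5*Abs(u)), -2*sqrt(5)*u*sin(v)/(5*Abs(u)), sqrt(5)*u/(5*Abs(u))), and the second partials r_uu, r_uv, r_vv. Take dot products:
  L(u, v) = r_uu · N̂ = 0,
  M(u, v) = r_uv · N̂ = 0,
  N(u, v) = r_vv · N̂ = 2*sqrt(5)*u^2/(5*Abs(u)).
Evaluating at (u, v) = (7, -4*pi/5):
  L = 0, M = 0, N = 14*sqrt(5)/5.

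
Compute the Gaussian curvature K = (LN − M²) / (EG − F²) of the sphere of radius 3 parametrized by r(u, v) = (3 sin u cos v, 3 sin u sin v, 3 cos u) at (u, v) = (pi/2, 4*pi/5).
K = 1/9

Coefficients of the first fundamental form: E = 9, F = 0, G = 9*sin(u)^2.
Coefficients of the second fundamental form: L = -3*sin(u)/Abs(sin(u)), M = 0, N = -3*sin(u)^3/Abs(sin(u)).
Assemble K = (LN − M²)/(EG − F²) = 1/9. At (u, v) = (pi/2, 4*pi/5): K = 1/9.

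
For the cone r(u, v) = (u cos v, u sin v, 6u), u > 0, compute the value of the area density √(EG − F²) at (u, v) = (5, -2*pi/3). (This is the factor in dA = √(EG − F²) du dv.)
√(EG − F²)|_{(5, -2*pi/3)} = 5*sqrt(37)

E = 37, F = 0, G = u^2, so EG − F² = 37*u^2. Taking the positive square root: √(EG − F²) = sqrt(37)*Abs(u). At (u, v) = (5, -2*pi/3): 5*sqrt(37).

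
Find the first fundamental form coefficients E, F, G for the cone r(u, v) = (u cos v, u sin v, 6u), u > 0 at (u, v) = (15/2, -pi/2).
E = 37;  F = 0;  G = 225/4

Partials: r_u = (cos(v), sin(v), 6), r_v = (-u*sin(v), u*cos(v), 0). As functions of (u, v):
  E = r_u · r_u = 37,
  F = r_u · r_v = 0,
  G = r_v · r_v = u^2.
Evaluating at (u, v) = (15/2, -pi/2): E = 37, F = 0, G = 225/4.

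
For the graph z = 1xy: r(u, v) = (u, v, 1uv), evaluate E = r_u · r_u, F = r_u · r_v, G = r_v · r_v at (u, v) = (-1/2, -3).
E = 10;  F = 3/2;  G = 5/4

Partials: r_u = (1, 0, v), r_v = (0, 1, u). As functions of (u, v):
  E = r_u · r_u = v^2 + 1,
  F = r_u · r_v = u*v,
  G = r_v · r_v = u^2 + 1.
Evaluating at (u, v) = (-1/2, -3): E = 10, F = 3/2, G = 5/4.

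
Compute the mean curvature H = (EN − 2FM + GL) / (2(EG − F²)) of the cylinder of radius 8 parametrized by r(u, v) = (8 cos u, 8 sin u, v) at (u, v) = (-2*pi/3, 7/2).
H = -1/16

With E = 64, F = 0, G = 1, L = -8, M = 0, N = 0, assemble
  H = (EN − 2FM + GL) / (2(EG − F²)) = -1/16.
At (u, v) = (-2*pi/3, 7/2): H = -1/16.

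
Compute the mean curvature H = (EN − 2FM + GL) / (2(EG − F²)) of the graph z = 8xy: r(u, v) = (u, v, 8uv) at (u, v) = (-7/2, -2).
H = -3584*sqrt(1041)/1083681

With E = 64*v^2 + 1, F = 64*u*v, G = 64*u^2 + 1, L = 0, M = 8/sqrt(64*u^2 + 64*v^2 + 1), N = 0, assemble
  H = (EN − 2FM + GL) / (2(EG − F²)) = -512*u*v/(64*u^2 + 64*v^2 + 1)^(3/2).
At (u, v) = (-7/2, -2): H = -3584*sqrt(1041)/1083681.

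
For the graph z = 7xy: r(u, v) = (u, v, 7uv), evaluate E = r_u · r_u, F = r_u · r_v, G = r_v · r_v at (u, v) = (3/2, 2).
E = 197;  F = 147;  G = 445/4

Partials: r_u = (1, 0, 7*v), r_v = (0, 1, 7*u). As functions of (u, v):
  E = r_u · r_u = 49*v^2 + 1,
  F = r_u · r_v = 49*u*v,
  G = r_v · r_v = 49*u^2 + 1.
Evaluating at (u, v) = (3/2, 2): E = 197, F = 147, G = 445/4.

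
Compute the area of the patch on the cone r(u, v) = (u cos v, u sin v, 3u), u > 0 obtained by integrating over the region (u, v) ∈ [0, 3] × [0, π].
Area = 9*sqrt(10)*pi/2

Area = ∫∫ √(EG − F²) du dv with √(EG − F²) = sqrt(10)*Abs(u). Integrating over [0, 3] × [0, π] gives 9*sqrt(10)*pi/2.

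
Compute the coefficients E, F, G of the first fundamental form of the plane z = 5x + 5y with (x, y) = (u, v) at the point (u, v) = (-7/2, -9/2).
E = 26;  F = 25;  G = 26

Partials: r_u = (1, 0, 5), r_v = (0, 1, 5). As functions of (u, v):
  E = r_u · r_u = 26,
  F = r_u · r_v = 25,
  G = r_v · r_v = 26.
Evaluating at (u, v) = (-7/2, -9/2): E = 26, F = 25, G = 26.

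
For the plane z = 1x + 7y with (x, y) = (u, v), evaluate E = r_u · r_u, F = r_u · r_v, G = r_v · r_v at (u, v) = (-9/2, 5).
E = 2;  F = 7;  G = 50

Partials: r_u = (1, 0, 1), r_v = (0, 1, 7). As functions of (u, v):
  E = r_u · r_u = 2,
  F = r_u · r_v = 7,
  G = r_v · r_v = 50.
Evaluating at (u, v) = (-9/2, 5): E = 2, F = 7, G = 50.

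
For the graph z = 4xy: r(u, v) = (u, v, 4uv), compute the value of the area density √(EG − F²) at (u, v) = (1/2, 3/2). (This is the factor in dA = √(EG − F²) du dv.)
√(EG − F²)|_{(1/2, 3/2)} = sqrt(41)

E = 16*v^2 + 1, F = 16*u*v, G = 16*u^2 + 1, so EG − F² = 16*u^2 + 16*v^2 + 1. Taking the positive square root: √(EG − F²) = sqrt(16*u^2 + 16*v^2 + 1). At (u, v) = (1/2, 3/2): sqrt(41).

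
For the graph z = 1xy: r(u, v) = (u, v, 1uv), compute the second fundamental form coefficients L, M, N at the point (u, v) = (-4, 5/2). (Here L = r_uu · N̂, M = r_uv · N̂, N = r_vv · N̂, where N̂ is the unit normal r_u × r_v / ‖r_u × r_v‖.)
L = 0;  M = 2*sqrt(93)/93;  N = 0

Compute the unit normal N̂(u, v) = (-v/sqrt(u^2 + v^2 + 1), -u/sqrt(u^2 + v^2 + 1), 1/sqrt(u^2 + v^2 + 1)), and the second partials r_uu, r_uv, r_vv. Take dot products:
  L(u, v) = r_uu · N̂ = 0,
  M(u, v) = r_uv · N̂ = 1/sqrt(u^2 + v^2 + 1),
  N(u, v) = r_vv · N̂ = 0.
Evaluating at (u, v) = (-4, 5/2):
  L = 0, M = 2*sqrt(93)/93, N = 0.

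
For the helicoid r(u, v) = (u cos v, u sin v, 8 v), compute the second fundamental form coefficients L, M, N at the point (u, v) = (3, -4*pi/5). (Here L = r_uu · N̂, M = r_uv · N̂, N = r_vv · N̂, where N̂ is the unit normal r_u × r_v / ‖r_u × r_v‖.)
L = 0;  M = -8*sqrt(73)/73;  N = 0

Compute the unit normal N̂(u, v) = (8*sin(v)/sqrt(u^2 + 64), -8*cos(v)/sqrt(u^2 + 64), u/sqrt(u^2 + 64)), and the second partials r_uu, r_uv, r_vv. Take dot products:
  L(u, v) = r_uu · N̂ = 0,
  M(u, v) = r_uv · N̂ = -8/sqrt(u^2 + 64),
  N(u, v) = r_vv · N̂ = 0.
Evaluating at (u, v) = (3, -4*pi/5):
  L = 0, M = -8*sqrt(73)/73, N = 0.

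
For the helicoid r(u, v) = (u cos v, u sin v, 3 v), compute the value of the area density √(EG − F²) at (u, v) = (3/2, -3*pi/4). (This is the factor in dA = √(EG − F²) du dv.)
√(EG − F²)|_{(3/2, -3*pi/4)} = 3*sqrt(5)/2

E = 1, F = 0, G = u^2 + 9, so EG − F² = u^2 + 9. Taking the positive square root: √(EG − F²) = sqrt(u^2 + 9). At (u, v) = (3/2, -3*pi/4): 3*sqrt(5)/2.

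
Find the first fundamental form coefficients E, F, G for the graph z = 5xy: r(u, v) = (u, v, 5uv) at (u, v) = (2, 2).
E = 101;  F = 100;  G = 101

Partials: r_u = (1, 0, 5*v), r_v = (0, 1, 5*u). As functions of (u, v):
  E = r_u · r_u = 25*v^2 + 1,
  F = r_u · r_v = 25*u*v,
  G = r_v · r_v = 25*u^2 + 1.
Evaluating at (u, v) = (2, 2): E = 101, F = 100, G = 101.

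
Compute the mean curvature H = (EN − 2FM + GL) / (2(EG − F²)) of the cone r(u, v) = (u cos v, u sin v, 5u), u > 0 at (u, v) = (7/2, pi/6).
H = 5*sqrt(26)/182

With E = 26, F = 0, G = u^2, L = 0, M = 0, N = 5*sqrt(26)*u^2/(26*Abs(u)), assemble
  H = (EN − 2FM + GL) / (2(EG − F²)) = 5*sqrt(26)/(52*Abs(u)).
At (u, v) = (7/2, pi/6): H = 5*sqrt(26)/182.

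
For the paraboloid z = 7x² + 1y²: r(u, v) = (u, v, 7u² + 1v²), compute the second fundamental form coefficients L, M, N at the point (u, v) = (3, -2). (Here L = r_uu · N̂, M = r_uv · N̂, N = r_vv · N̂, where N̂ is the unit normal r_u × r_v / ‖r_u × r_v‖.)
L = 14*sqrt(1781)/1781;  M = 0;  N = 2*sqrt(1781)/1781

Compute the unit normal N̂(u, v) = (-14*u/sqrt(196*u^2 + 4*v^2 + 1), -2*v/sqrt(196*u^2 + 4*v^2 + 1), 1/sqrt(196*u^2 + 4*v^2 + 1)), and the second partials r_uu, r_uv, r_vv. Take dot products:
  L(u, v) = r_uu · N̂ = 14/sqrt(196*u^2 + 4*v^2 + 1),
  M(u, v) = r_uv · N̂ = 0,
  N(u, v) = r_vv · N̂ = 2/sqrt(196*u^2 + 4*v^2 + 1).
Evaluating at (u, v) = (3, -2):
  L = 14*sqrt(1781)/1781, M = 0, N = 2*sqrt(1781)/1781.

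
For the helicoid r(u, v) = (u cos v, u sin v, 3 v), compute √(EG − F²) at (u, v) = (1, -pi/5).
√(EG − F²)|_{(1, -pi/5)} = sqrt(10)

E = 1, F = 0, G = u^2 + 9; EG − F² = u^2 + 9; √(EG − F²) = sqrt(u^2 + 9). At the given point: sqrt(10).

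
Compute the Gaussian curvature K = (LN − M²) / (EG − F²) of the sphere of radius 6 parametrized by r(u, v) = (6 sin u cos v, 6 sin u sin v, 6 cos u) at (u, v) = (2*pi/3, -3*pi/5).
K = 1/36

Coefficients of the first fundamental form: E = 36, F = 0, G = 36*sin(u)^2.
Coefficients of the second fundamental form: L = -6*sin(u)/Abs(sin(u)), M = 0, N = -6*sin(u)^3/Abs(sin(u)).
Assemble K = (LN − M²)/(EG − F²) = 1/36. At (u, v) = (2*pi/3, -3*pi/5): K = 1/36.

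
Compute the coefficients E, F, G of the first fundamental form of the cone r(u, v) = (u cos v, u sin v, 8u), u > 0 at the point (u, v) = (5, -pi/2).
E = 65;  F = 0;  G = 25

Partials: r_u = (cos(v), sin(v), 8), r_v = (-u*sin(v), u*cos(v), 0). As functions of (u, v):
  E = r_u · r_u = 65,
  F = r_u · r_v = 0,
  G = r_v · r_v = u^2.
Evaluating at (u, v) = (5, -pi/2): E = 65, F = 0, G = 25.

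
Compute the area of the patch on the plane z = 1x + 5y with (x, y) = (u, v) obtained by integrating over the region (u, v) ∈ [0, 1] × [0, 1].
Area = 3*sqrt(3)

Area = ∫∫ √(EG − F²) du dv with √(EG − F²) = 3*sqrt(3). Integrating over [0, 1] × [0, 1] gives 3*sqrt(3).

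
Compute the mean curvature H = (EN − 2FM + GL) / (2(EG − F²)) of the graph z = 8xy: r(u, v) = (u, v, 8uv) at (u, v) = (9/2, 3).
H = -6912*sqrt(1873)/3508129

With E = 64*v^2 + 1, F = 64*u*v, G = 64*u^2 + 1, L = 0, M = 8/sqrt(64*u^2 + 64*v^2 + 1), N = 0, assemble
  H = (EN − 2FM + GL) / (2(EG − F²)) = -512*u*v/(64*u^2 + 64*v^2 + 1)^(3/2).
At (u, v) = (9/2, 3): H = -6912*sqrt(1873)/3508129.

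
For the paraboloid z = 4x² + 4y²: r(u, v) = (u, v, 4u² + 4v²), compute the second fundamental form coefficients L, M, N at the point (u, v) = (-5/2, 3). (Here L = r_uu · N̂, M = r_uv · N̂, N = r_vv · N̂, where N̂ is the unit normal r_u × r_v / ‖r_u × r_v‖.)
L = 8*sqrt(977)/977;  M = 0;  N = 8*sqrt(977)/977

Compute the unit normal N̂(u, v) = (-8*u/sqrt(64*u^2 + 64*v^2 + 1), -8*v/sqrt(64*u^2 + 64*v^2 + 1), 1/sqrt(64*u^2 + 64*v^2 + 1)), and the second partials r_uu, r_uv, r_vv. Take dot products:
  L(u, v) = r_uu · N̂ = 8/sqrt(64*u^2 + 64*v^2 + 1),
  M(u, v) = r_uv · N̂ = 0,
  N(u, v) = r_vv · N̂ = 8/sqrt(64*u^2 + 64*v^2 + 1).
Evaluating at (u, v) = (-5/2, 3):
  L = 8*sqrt(977)/977, M = 0, N = 8*sqrt(977)/977.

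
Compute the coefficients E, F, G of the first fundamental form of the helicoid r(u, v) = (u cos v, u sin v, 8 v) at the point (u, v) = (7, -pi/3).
E = 1;  F = 0;  G = 113

Partials: r_u = (cos(v), sin(v), 0), r_v = (-u*sin(v), u*cos(v), 8). As functions of (u, v):
  E = r_u · r_u = 1,
  F = r_u · r_v = 0,
  G = r_v · r_v = u^2 + 64.
Evaluating at (u, v) = (7, -pi/3): E = 1, F = 0, G = 113.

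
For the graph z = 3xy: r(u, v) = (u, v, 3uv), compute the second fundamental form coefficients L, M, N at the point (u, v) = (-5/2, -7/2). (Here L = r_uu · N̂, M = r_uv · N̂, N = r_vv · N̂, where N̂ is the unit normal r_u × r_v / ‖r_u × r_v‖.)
L = 0;  M = 3*sqrt(670)/335;  N = 0

Compute the unit normal N̂(u, v) = (-3*v/sqrt(9*u^2 + 9*v^2 + 1), -3*u/sqrt(9*u^2 + 9*v^2 + 1), 1/sqrt(9*u^2 + 9*v^2 + 1)), and the second partials r_uu, r_uv, r_vv. Take dot products:
  L(u, v) = r_uu · N̂ = 0,
  M(u, v) = r_uv · N̂ = 3/sqrt(9*u^2 + 9*v^2 + 1),
  N(u, v) = r_vv · N̂ = 0.
Evaluating at (u, v) = (-5/2, -7/2):
  L = 0, M = 3*sqrt(670)/335, N = 0.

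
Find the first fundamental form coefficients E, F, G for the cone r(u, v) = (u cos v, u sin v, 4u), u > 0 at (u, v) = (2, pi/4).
E = 17;  F = 0;  G = 4

Partials: r_u = (cos(v), sin(v), 4), r_v = (-u*sin(v), u*cos(v), 0). As functions of (u, v):
  E = r_u · r_u = 17,
  F = r_u · r_v = 0,
  G = r_v · r_v = u^2.
Evaluating at (u, v) = (2, pi/4): E = 17, F = 0, G = 4.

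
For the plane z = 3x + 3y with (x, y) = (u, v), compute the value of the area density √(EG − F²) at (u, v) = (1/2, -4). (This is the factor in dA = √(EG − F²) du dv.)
√(EG − F²)|_{(1/2, -4)} = sqrt(19)

E = 10, F = 9, G = 10, so EG − F² = 19. Taking the positive square root: √(EG − F²) = sqrt(19). At (u, v) = (1/2, -4): sqrt(19).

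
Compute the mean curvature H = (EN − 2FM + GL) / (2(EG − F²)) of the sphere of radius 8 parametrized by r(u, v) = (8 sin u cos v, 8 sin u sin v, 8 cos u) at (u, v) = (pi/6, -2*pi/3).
H = -1/8

With E = 64, F = 0, G = 64*sin(u)^2, L = -8*sin(u)/Abs(sin(u)), M = 0, N = -8*sin(u)^3/Abs(sin(u)), assemble
  H = (EN − 2FM + GL) / (2(EG − F²)) = -sin(u)/(8*Abs(sin(u))).
At (u, v) = (pi/6, -2*pi/3): H = -1/8.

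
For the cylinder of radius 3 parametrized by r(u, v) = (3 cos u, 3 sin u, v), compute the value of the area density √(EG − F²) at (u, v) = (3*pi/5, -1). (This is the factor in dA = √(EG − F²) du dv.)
√(EG − F²)|_{(3*pi/5, -1)} = 3

E = 9, F = 0, G = 1, so EG − F² = 9. Taking the positive square root: √(EG − F²) = 3. At (u, v) = (3*pi/5, -1): 3.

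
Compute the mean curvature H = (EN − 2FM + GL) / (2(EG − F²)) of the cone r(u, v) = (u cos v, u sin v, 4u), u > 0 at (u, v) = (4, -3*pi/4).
H = sqrt(17)/34

With E = 17, F = 0, G = u^2, L = 0, M = 0, N = 4*sqrt(17)*u^2/(17*Abs(u)), assemble
  H = (EN − 2FM + GL) / (2(EG − F²)) = 2*sqrt(17)/(17*Abs(u)).
At (u, v) = (4, -3*pi/4): H = sqrt(17)/34.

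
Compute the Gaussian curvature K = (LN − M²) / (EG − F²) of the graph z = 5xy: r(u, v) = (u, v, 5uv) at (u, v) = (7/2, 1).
K = -400/1766241

Coefficients of the first fundamental form: E = 25*v^2 + 1, F = 25*u*v, G = 25*u^2 + 1.
Coefficients of the second fundamental form: L = 0, M = 5/sqrt(25*u^2 + 25*v^2 + 1), N = 0.
Assemble K = (LN − M²)/(EG − F²) = -25/(625*u^4 + 1250*u^2*v^2 + 50*u^2 + 625*v^4 + 50*v^2 + 1). At (u, v) = (7/2, 1): K = -400/1766241.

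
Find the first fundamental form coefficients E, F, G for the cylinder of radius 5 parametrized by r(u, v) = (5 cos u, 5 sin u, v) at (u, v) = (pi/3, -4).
E = 25;  F = 0;  G = 1

Partials: r_u = (-5*sin(u), 5*cos(u), 0), r_v = (0, 0, 1). As functions of (u, v):
  E = r_u · r_u = 25,
  F = r_u · r_v = 0,
  G = r_v · r_v = 1.
Evaluating at (u, v) = (pi/3, -4): E = 25, F = 0, G = 1.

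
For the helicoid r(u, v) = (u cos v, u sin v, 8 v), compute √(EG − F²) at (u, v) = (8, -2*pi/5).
√(EG − F²)|_{(8, -2*pi/5)} = 8*sqrt(2)

E = 1, F = 0, G = u^2 + 64; EG − F² = u^2 + 64; √(EG − F²) = sqrt(u^2 + 64). At the given point: 8*sqrt(2).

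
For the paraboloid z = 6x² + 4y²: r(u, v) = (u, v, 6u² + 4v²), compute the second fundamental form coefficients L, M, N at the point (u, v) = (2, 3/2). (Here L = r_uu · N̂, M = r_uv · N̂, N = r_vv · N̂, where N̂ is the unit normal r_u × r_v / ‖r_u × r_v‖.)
L = 12*sqrt(721)/721;  M = 0;  N = 8*sqrt(721)/721

Compute the unit normal N̂(u, v) = (-12*u/sqrt(144*u^2 + 64*v^2 + 1), -8*v/sqrt(144*u^2 + 64*v^2 + 1), 1/sqrt(144*u^2 + 64*v^2 + 1)), and the second partials r_uu, r_uv, r_vv. Take dot products:
  L(u, v) = r_uu · N̂ = 12/sqrt(144*u^2 + 64*v^2 + 1),
  M(u, v) = r_uv · N̂ = 0,
  N(u, v) = r_vv · N̂ = 8/sqrt(144*u^2 + 64*v^2 + 1).
Evaluating at (u, v) = (2, 3/2):
  L = 12*sqrt(721)/721, M = 0, N = 8*sqrt(721)/721.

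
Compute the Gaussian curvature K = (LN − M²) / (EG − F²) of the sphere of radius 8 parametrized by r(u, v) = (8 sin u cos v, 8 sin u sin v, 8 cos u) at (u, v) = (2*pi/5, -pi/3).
K = 1/64

Coefficients of the first fundamental form: E = 64, F = 0, G = 64*sin(u)^2.
Coefficients of the second fundamental form: L = -8*sin(u)/Abs(sin(u)), M = 0, N = -8*sin(u)^3/Abs(sin(u)).
Assemble K = (LN − M²)/(EG − F²) = 1/64. At (u, v) = (2*pi/5, -pi/3): K = 1/64.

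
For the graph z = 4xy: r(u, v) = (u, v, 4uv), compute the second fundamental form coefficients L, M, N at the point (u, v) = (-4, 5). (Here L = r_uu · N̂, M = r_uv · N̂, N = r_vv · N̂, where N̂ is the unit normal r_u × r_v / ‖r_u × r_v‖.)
L = 0;  M = 4*sqrt(73)/219;  N = 0

Compute the unit normal N̂(u, v) = (-4*v/sqrt(16*u^2 + 16*v^2 + 1), -4*u/sqrt(16*u^2 + 16*v^2 + 1), 1/sqrt(16*u^2 + 16*v^2 + 1)), and the second partials r_uu, r_uv, r_vv. Take dot products:
  L(u, v) = r_uu · N̂ = 0,
  M(u, v) = r_uv · N̂ = 4/sqrt(16*u^2 + 16*v^2 + 1),
  N(u, v) = r_vv · N̂ = 0.
Evaluating at (u, v) = (-4, 5):
  L = 0, M = 4*sqrt(73)/219, N = 0.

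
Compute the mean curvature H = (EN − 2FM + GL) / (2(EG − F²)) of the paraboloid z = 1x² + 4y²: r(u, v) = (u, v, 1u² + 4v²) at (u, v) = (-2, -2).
H = 25*sqrt(273)/5733

With E = 4*u^2 + 1, F = 16*u*v, G = 64*v^2 + 1, L = 2/sqrt(4*u^2 + 64*v^2 + 1), M = 0, N = 8/sqrt(4*u^2 + 64*v^2 + 1), assemble
  H = (EN − 2FM + GL) / (2(EG − F²)) = (16*u^2 + 64*v^2 + 5)/(4*u^2 + 64*v^2 + 1)^(3/2).
At (u, v) = (-2, -2): H = 25*sqrt(273)/5733.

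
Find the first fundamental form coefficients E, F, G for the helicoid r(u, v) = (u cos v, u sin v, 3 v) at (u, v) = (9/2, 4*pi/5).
E = 1;  F = 0;  G = 117/4

Partials: r_u = (cos(v), sin(v), 0), r_v = (-u*sin(v), u*cos(v), 3). As functions of (u, v):
  E = r_u · r_u = 1,
  F = r_u · r_v = 0,
  G = r_v · r_v = u^2 + 9.
Evaluating at (u, v) = (9/2, 4*pi/5): E = 1, F = 0, G = 117/4.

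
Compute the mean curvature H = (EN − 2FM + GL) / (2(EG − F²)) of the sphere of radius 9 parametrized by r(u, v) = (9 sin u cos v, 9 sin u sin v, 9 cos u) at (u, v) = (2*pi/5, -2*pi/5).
H = -1/9

With E = 81, F = 0, G = 81*sin(u)^2, L = -9*sin(u)/Abs(sin(u)), M = 0, N = -9*sin(u)^3/Abs(sin(u)), assemble
  H = (EN − 2FM + GL) / (2(EG − F²)) = -sin(u)/(9*Abs(sin(u))).
At (u, v) = (2*pi/5, -2*pi/5): H = -1/9.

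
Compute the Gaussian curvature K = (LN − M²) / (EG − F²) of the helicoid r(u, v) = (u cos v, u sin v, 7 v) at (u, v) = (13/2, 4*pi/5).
K = -784/133225

Coefficients of the first fundamental form: E = 1, F = 0, G = u^2 + 49.
Coefficients of the second fundamental form: L = 0, M = -7/sqrt(u^2 + 49), N = 0.
Assemble K = (LN − M²)/(EG − F²) = -49/(u^2 + 49)^2. At (u, v) = (13/2, 4*pi/5): K = -784/133225.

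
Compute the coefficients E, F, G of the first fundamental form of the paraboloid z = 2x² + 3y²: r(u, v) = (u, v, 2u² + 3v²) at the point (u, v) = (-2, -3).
E = 65;  F = 144;  G = 325

Partials: r_u = (1, 0, 4*u), r_v = (0, 1, 6*v). As functions of (u, v):
  E = r_u · r_u = 16*u^2 + 1,
  F = r_u · r_v = 24*u*v,
  G = r_v · r_v = 36*v^2 + 1.
Evaluating at (u, v) = (-2, -3): E = 65, F = 144, G = 325.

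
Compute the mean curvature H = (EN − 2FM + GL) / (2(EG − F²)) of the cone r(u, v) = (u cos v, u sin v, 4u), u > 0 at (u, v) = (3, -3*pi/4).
H = 2*sqrt(17)/51

With E = 17, F = 0, G = u^2, L = 0, M = 0, N = 4*sqrt(17)*u^2/(17*Abs(u)), assemble
  H = (EN − 2FM + GL) / (2(EG − F²)) = 2*sqrt(17)/(17*Abs(u)).
At (u, v) = (3, -3*pi/4): H = 2*sqrt(17)/51.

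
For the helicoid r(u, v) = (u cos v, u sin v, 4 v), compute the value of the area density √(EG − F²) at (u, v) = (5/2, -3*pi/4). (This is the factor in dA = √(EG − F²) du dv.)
√(EG − F²)|_{(5/2, -3*pi/4)} = sqrt(89)/2

E = 1, F = 0, G = u^2 + 16, so EG − F² = u^2 + 16. Taking the positive square root: √(EG − F²) = sqrt(u^2 + 16). At (u, v) = (5/2, -3*pi/4): sqrt(89)/2.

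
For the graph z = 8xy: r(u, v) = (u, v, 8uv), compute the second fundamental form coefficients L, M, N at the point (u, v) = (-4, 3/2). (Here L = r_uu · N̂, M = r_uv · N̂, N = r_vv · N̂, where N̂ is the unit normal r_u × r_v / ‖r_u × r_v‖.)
L = 0;  M = 8*sqrt(1169)/1169;  N = 0

Compute the unit normal N̂(u, v) = (-8*v/sqrt(64*u^2 + 64*v^2 + 1), -8*u/sqrt(64*u^2 + 64*v^2 + 1), 1/sqrt(64*u^2 + 64*v^2 + 1)), and the second partials r_uu, r_uv, r_vv. Take dot products:
  L(u, v) = r_uu · N̂ = 0,
  M(u, v) = r_uv · N̂ = 8/sqrt(64*u^2 + 64*v^2 + 1),
  N(u, v) = r_vv · N̂ = 0.
Evaluating at (u, v) = (-4, 3/2):
  L = 0, M = 8*sqrt(1169)/1169, N = 0.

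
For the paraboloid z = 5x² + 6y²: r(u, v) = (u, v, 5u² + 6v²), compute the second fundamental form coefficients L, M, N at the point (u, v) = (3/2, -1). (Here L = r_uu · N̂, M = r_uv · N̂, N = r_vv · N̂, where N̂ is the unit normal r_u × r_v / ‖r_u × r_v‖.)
L = sqrt(370)/37;  M = 0;  N = 6*sqrt(370)/185

Compute the unit normal N̂(u, v) = (-10*u/sqrt(100*u^2 + 144*v^2 + 1), -12*v/sqrt(100*u^2 + 144*v^2 + 1), 1/sqrt(100*u^2 + 144*v^2 + 1)), and the second partials r_uu, r_uv, r_vv. Take dot products:
  L(u, v) = r_uu · N̂ = 10/sqrt(100*u^2 + 144*v^2 + 1),
  M(u, v) = r_uv · N̂ = 0,
  N(u, v) = r_vv · N̂ = 12/sqrt(100*u^2 + 144*v^2 + 1).
Evaluating at (u, v) = (3/2, -1):
  L = sqrt(370)/37, M = 0, N = 6*sqrt(370)/185.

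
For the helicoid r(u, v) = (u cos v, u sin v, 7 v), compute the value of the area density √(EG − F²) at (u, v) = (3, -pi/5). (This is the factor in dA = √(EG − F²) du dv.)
√(EG − F²)|_{(3, -pi/5)} = sqrt(58)

E = 1, F = 0, G = u^2 + 49, so EG − F² = u^2 + 49. Taking the positive square root: √(EG − F²) = sqrt(u^2 + 49). At (u, v) = (3, -pi/5): sqrt(58).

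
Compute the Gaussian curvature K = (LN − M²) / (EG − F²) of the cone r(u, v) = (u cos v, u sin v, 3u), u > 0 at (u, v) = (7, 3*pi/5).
K = 0

Coefficients of the first fundamental form: E = 10, F = 0, G = u^2.
Coefficients of the second fundamental form: L = 0, M = 0, N = 3*sqrt(10)*u^2/(10*Abs(u)).
Assemble K = (LN − M²)/(EG − F²) = 0. At (u, v) = (7, 3*pi/5): K = 0.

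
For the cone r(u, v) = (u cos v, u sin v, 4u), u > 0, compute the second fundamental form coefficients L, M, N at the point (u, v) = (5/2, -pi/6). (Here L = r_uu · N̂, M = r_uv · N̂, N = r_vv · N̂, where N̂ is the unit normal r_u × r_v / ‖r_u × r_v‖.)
L = 0;  M = 0;  N = 10*sqrt(17)/17

Compute the unit normal N̂(u, v) = (-4*sqrt(17)*u*cos(v)/(17*Abs(u)), -4*sqrt(17)*u*sin(v)/(17*Abs(u)), sqrt(17)*u/(17*Abs(u))), and the second partials r_uu, r_uv, r_vv. Take dot products:
  L(u, v) = r_uu · N̂ = 0,
  M(u, v) = r_uv · N̂ = 0,
  N(u, v) = r_vv · N̂ = 4*sqrt(17)*u^2/(17*Abs(u)).
Evaluating at (u, v) = (5/2, -pi/6):
  L = 0, M = 0, N = 10*sqrt(17)/17.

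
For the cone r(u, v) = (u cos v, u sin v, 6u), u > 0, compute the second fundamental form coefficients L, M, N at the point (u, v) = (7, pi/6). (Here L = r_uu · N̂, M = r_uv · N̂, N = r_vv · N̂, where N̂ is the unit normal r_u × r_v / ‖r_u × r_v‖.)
L = 0;  M = 0;  N = 42*sqrt(37)/37

Compute the unit normal N̂(u, v) = (-6*sqrt(37)*u*cos(v)/(37*Abs(u)), -6*sqrt(37)*u*sin(v)/(37*Abs(u)), sqrt(37)*u/(37*Abs(u))), and the second partials r_uu, r_uv, r_vv. Take dot products:
  L(u, v) = r_uu · N̂ = 0,
  M(u, v) = r_uv · N̂ = 0,
  N(u, v) = r_vv · N̂ = 6*sqrt(37)*u^2/(37*Abs(u)).
Evaluating at (u, v) = (7, pi/6):
  L = 0, M = 0, N = 42*sqrt(37)/37.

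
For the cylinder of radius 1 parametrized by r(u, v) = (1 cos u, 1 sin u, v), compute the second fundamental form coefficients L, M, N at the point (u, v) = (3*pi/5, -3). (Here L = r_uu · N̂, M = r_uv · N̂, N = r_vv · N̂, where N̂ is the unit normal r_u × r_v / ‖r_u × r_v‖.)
L = -1;  M = 0;  N = 0

Compute the unit normal N̂(u, v) = (cos(u), sin(u), 0), and the second partials r_uu, r_uv, r_vv. Take dot products:
  L(u, v) = r_uu · N̂ = -1,
  M(u, v) = r_uv · N̂ = 0,
  N(u, v) = r_vv · N̂ = 0.
Evaluating at (u, v) = (3*pi/5, -3):
  L = -1, M = 0, N = 0.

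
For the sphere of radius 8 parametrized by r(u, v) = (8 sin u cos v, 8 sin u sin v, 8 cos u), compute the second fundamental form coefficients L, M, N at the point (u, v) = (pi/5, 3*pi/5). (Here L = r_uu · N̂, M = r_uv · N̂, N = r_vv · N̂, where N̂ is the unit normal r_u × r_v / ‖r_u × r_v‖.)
L = -8;  M = 0;  N = -5 + sqrt(5)

Compute the unit normal N̂(u, v) = (sin(u)^2*cos(v)/Abs(sin(u)), sin(u)^2*sin(v)/Abs(sin(u)), sin(2*u)/(2*Abs(sin(u)))), and the second partials r_uu, r_uv, r_vv. Take dot products:
  L(u, v) = r_uu · N̂ = -8*sin(u)/Abs(sin(u)),
  M(u, v) = r_uv · N̂ = 0,
  N(u, v) = r_vv · N̂ = -8*sin(u)^3/Abs(sin(u)).
Evaluating at (u, v) = (pi/5, 3*pi/5):
  L = -8, M = 0, N = -5 + sqrt(5).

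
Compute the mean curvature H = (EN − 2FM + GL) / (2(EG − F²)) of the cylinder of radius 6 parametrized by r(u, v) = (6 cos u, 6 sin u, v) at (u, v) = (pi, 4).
H = -1/12

With E = 36, F = 0, G = 1, L = -6, M = 0, N = 0, assemble
  H = (EN − 2FM + GL) / (2(EG − F²)) = -1/12.
At (u, v) = (pi, 4): H = -1/12.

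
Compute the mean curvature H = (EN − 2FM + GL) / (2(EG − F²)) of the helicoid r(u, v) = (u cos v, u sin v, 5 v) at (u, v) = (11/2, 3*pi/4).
H = 0

With E = 1, F = 0, G = u^2 + 25, L = 0, M = -5/sqrt(u^2 + 25), N = 0, assemble
  H = (EN − 2FM + GL) / (2(EG − F²)) = 0.
At (u, v) = (11/2, 3*pi/4): H = 0.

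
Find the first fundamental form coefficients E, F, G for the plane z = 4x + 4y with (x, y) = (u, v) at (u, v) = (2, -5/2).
E = 17;  F = 16;  G = 17

Partials: r_u = (1, 0, 4), r_v = (0, 1, 4). As functions of (u, v):
  E = r_u · r_u = 17,
  F = r_u · r_v = 16,
  G = r_v · r_v = 17.
Evaluating at (u, v) = (2, -5/2): E = 17, F = 16, G = 17.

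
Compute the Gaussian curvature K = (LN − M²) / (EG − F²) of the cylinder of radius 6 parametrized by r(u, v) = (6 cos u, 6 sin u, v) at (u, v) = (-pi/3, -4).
K = 0

Coefficients of the first fundamental form: E = 36, F = 0, G = 1.
Coefficients of the second fundamental form: L = -6, M = 0, N = 0.
Assemble K = (LN − M²)/(EG − F²) = 0. At (u, v) = (-pi/3, -4): K = 0.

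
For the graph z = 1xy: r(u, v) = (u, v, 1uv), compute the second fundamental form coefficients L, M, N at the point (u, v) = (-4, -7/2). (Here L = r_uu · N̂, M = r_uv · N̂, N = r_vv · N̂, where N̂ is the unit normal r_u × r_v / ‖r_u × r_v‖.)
L = 0;  M = 2*sqrt(13)/39;  N = 0

Compute the unit normal N̂(u, v) = (-v/sqrt(u^2 + v^2 + 1), -u/sqrt(u^2 + v^2 + 1), 1/sqrt(u^2 + v^2 + 1)), and the second partials r_uu, r_uv, r_vv. Take dot products:
  L(u, v) = r_uu · N̂ = 0,
  M(u, v) = r_uv · N̂ = 1/sqrt(u^2 + v^2 + 1),
  N(u, v) = r_vv · N̂ = 0.
Evaluating at (u, v) = (-4, -7/2):
  L = 0, M = 2*sqrt(13)/39, N = 0.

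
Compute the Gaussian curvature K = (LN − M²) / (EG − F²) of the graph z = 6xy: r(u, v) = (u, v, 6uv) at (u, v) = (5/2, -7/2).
K = -36/444889

Coefficients of the first fundamental form: E = 36*v^2 + 1, F = 36*u*v, G = 36*u^2 + 1.
Coefficients of the second fundamental form: L = 0, M = 6/sqrt(36*u^2 + 36*v^2 + 1), N = 0.
Assemble K = (LN − M²)/(EG − F²) = -36/(1296*u^4 + 2592*u^2*v^2 + 72*u^2 + 1296*v^4 + 72*v^2 + 1). At (u, v) = (5/2, -7/2): K = -36/444889.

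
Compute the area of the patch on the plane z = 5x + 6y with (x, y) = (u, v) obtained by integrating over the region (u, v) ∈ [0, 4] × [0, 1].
Area = 4*sqrt(62)

Area = ∫∫ √(EG − F²) du dv with √(EG − F²) = sqrt(62). Integrating over [0, 4] × [0, 1] gives 4*sqrt(62).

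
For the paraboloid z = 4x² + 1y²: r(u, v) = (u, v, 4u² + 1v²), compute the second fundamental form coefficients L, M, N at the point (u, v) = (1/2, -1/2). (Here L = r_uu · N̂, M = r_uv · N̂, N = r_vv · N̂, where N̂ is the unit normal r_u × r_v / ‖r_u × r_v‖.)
L = 4*sqrt(2)/3;  M = 0;  N = sqrt(2)/3

Compute the unit normal N̂(u, v) = (-8*u/sqrt(64*u^2 + 4*v^2 + 1), -2*v/sqrt(64*u^2 + 4*v^2 + 1), 1/sqrt(64*u^2 + 4*v^2 + 1)), and the second partials r_uu, r_uv, r_vv. Take dot products:
  L(u, v) = r_uu · N̂ = 8/sqrt(64*u^2 + 4*v^2 + 1),
  M(u, v) = r_uv · N̂ = 0,
  N(u, v) = r_vv · N̂ = 2/sqrt(64*u^2 + 4*v^2 + 1).
Evaluating at (u, v) = (1/2, -1/2):
  L = 4*sqrt(2)/3, M = 0, N = sqrt(2)/3.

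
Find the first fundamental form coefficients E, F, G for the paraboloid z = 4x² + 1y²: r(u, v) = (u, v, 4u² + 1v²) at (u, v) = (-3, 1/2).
E = 577;  F = -24;  G = 2

Partials: r_u = (1, 0, 8*u), r_v = (0, 1, 2*v). As functions of (u, v):
  E = r_u · r_u = 64*u^2 + 1,
  F = r_u · r_v = 16*u*v,
  G = r_v · r_v = 4*v^2 + 1.
Evaluating at (u, v) = (-3, 1/2): E = 577, F = -24, G = 2.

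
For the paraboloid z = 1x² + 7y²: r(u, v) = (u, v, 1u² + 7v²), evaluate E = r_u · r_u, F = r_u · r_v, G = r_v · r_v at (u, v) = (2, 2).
E = 17;  F = 112;  G = 785

Partials: r_u = (1, 0, 2*u), r_v = (0, 1, 14*v). As functions of (u, v):
  E = r_u · r_u = 4*u^2 + 1,
  F = r_u · r_v = 28*u*v,
  G = r_v · r_v = 196*v^2 + 1.
Evaluating at (u, v) = (2, 2): E = 17, F = 112, G = 785.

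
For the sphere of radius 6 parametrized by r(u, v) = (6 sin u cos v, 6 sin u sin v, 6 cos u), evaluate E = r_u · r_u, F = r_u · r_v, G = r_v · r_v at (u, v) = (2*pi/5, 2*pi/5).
E = 36;  F = 0;  G = 9*sqrt(5)/2 + 45/2

Partials: r_u = (6*cos(u)*cos(v), 6*sin(v)*cos(u), -6*sin(u)), r_v = (-6*sin(u)*sin(v), 6*sin(u)*cos(v), 0). As functions of (u, v):
  E = r_u · r_u = 36,
  F = r_u · r_v = 0,
  G = r_v · r_v = 36*sin(u)^2.
Evaluating at (u, v) = (2*pi/5, 2*pi/5): E = 36, F = 0, G = 9*sqrt(5)/2 + 45/2.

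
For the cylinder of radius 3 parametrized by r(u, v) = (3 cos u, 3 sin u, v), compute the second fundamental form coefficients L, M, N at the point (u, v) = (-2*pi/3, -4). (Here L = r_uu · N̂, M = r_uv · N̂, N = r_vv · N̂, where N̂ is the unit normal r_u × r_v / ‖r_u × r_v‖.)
L = -3;  M = 0;  N = 0

Compute the unit normal N̂(u, v) = (cos(u), sin(u), 0), and the second partials r_uu, r_uv, r_vv. Take dot products:
  L(u, v) = r_uu · N̂ = -3,
  M(u, v) = r_uv · N̂ = 0,
  N(u, v) = r_vv · N̂ = 0.
Evaluating at (u, v) = (-2*pi/3, -4):
  L = -3, M = 0, N = 0.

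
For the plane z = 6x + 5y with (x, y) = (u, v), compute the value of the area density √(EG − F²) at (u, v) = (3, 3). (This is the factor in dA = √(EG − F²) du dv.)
√(EG − F²)|_{(3, 3)} = sqrt(62)

E = 37, F = 30, G = 26, so EG − F² = 62. Taking the positive square root: √(EG − F²) = sqrt(62). At (u, v) = (3, 3): sqrt(62).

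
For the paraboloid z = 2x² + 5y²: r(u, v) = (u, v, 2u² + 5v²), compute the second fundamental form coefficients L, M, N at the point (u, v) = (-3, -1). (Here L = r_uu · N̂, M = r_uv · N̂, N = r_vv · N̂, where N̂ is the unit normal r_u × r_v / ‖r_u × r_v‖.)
L = 4*sqrt(5)/35;  M = 0;  N = 2*sqrt(5)/7

Compute the unit normal N̂(u, v) = (-4*u/sqrt(16*u^2 + 100*v^2 + 1), -10*v/sqrt(16*u^2 + 100*v^2 + 1), 1/sqrt(16*u^2 + 100*v^2 + 1)), and the second partials r_uu, r_uv, r_vv. Take dot products:
  L(u, v) = r_uu · N̂ = 4/sqrt(16*u^2 + 100*v^2 + 1),
  M(u, v) = r_uv · N̂ = 0,
  N(u, v) = r_vv · N̂ = 10/sqrt(16*u^2 + 100*v^2 + 1).
Evaluating at (u, v) = (-3, -1):
  L = 4*sqrt(5)/35, M = 0, N = 2*sqrt(5)/7.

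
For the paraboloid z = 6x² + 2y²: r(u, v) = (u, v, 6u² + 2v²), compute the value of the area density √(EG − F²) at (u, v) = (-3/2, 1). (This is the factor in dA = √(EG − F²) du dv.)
√(EG − F²)|_{(-3/2, 1)} = sqrt(341)

E = 144*u^2 + 1, F = 48*u*v, G = 16*v^2 + 1, so EG − F² = 144*u^2 + 16*v^2 + 1. Taking the positive square root: √(EG − F²) = sqrt(144*u^2 + 16*v^2 + 1). At (u, v) = (-3/2, 1): sqrt(341).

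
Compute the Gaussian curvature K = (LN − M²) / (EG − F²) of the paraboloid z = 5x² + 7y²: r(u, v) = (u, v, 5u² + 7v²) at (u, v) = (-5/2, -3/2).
K = 140/1138489

Coefficients of the first fundamental form: E = 100*u^2 + 1, F = 140*u*v, G = 196*v^2 + 1.
Coefficients of the second fundamental form: L = 10/sqrt(100*u^2 + 196*v^2 + 1), M = 0, N = 14/sqrt(100*u^2 + 196*v^2 + 1).
Assemble K = (LN − M²)/(EG − F²) = 140/(10000*u^4 + 39200*u^2*v^2 + 200*u^2 + 38416*v^4 + 392*v^2 + 1). At (u, v) = (-5/2, -3/2): K = 140/1138489.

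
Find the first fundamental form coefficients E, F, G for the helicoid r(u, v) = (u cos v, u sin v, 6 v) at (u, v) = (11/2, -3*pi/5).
E = 1;  F = 0;  G = 265/4

Partials: r_u = (cos(v), sin(v), 0), r_v = (-u*sin(v), u*cos(v), 6). As functions of (u, v):
  E = r_u · r_u = 1,
  F = r_u · r_v = 0,
  G = r_v · r_v = u^2 + 36.
Evaluating at (u, v) = (11/2, -3*pi/5): E = 1, F = 0, G = 265/4.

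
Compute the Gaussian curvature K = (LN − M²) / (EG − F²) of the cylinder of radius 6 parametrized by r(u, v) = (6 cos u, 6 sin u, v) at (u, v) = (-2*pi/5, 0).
K = 0

Coefficients of the first fundamental form: E = 36, F = 0, G = 1.
Coefficients of the second fundamental form: L = -6, M = 0, N = 0.
Assemble K = (LN − M²)/(EG − F²) = 0. At (u, v) = (-2*pi/5, 0): K = 0.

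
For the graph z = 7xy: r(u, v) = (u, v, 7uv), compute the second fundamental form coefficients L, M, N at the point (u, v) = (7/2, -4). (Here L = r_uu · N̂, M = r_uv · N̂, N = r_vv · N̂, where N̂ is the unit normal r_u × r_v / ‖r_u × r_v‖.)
L = 0;  M = 14*sqrt(5541)/5541;  N = 0

Compute the unit normal N̂(u, v) = (-7*v/sqrt(49*u^2 + 49*v^2 + 1), -7*u/sqrt(49*u^2 + 49*v^2 + 1), 1/sqrt(49*u^2 + 49*v^2 + 1)), and the second partials r_uu, r_uv, r_vv. Take dot products:
  L(u, v) = r_uu · N̂ = 0,
  M(u, v) = r_uv · N̂ = 7/sqrt(49*u^2 + 49*v^2 + 1),
  N(u, v) = r_vv · N̂ = 0.
Evaluating at (u, v) = (7/2, -4):
  L = 0, M = 14*sqrt(5541)/5541, N = 0.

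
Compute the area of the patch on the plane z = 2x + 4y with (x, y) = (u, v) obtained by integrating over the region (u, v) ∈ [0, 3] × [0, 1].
Area = 3*sqrt(21)

Area = ∫∫ √(EG − F²) du dv with √(EG − F²) = sqrt(21). Integrating over [0, 3] × [0, 1] gives 3*sqrt(21).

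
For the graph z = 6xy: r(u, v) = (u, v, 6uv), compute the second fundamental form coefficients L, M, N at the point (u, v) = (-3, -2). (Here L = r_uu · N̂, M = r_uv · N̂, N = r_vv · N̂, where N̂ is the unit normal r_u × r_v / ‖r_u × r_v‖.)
L = 0;  M = 6*sqrt(469)/469;  N = 0

Compute the unit normal N̂(u, v) = (-6*v/sqrt(36*u^2 + 36*v^2 + 1), -6*u/sqrt(36*u^2 + 36*v^2 + 1), 1/sqrt(36*u^2 + 36*v^2 + 1)), and the second partials r_uu, r_uv, r_vv. Take dot products:
  L(u, v) = r_uu · N̂ = 0,
  M(u, v) = r_uv · N̂ = 6/sqrt(36*u^2 + 36*v^2 + 1),
  N(u, v) = r_vv · N̂ = 0.
Evaluating at (u, v) = (-3, -2):
  L = 0, M = 6*sqrt(469)/469, N = 0.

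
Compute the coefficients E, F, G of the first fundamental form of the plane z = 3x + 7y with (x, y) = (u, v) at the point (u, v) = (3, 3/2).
E = 10;  F = 21;  G = 50

Partials: r_u = (1, 0, 3), r_v = (0, 1, 7). As functions of (u, v):
  E = r_u · r_u = 10,
  F = r_u · r_v = 21,
  G = r_v · r_v = 50.
Evaluating at (u, v) = (3, 3/2): E = 10, F = 21, G = 50.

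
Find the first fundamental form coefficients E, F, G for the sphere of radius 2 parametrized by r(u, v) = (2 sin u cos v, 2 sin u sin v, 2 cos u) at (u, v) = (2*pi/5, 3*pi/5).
E = 4;  F = 0;  G = sqrt(5)/2 + 5/2

Partials: r_u = (2*cos(u)*cos(v), 2*sin(v)*cos(u), -2*sin(u)), r_v = (-2*sin(u)*sin(v), 2*sin(u)*cos(v), 0). As functions of (u, v):
  E = r_u · r_u = 4,
  F = r_u · r_v = 0,
  G = r_v · r_v = 4*sin(u)^2.
Evaluating at (u, v) = (2*pi/5, 3*pi/5): E = 4, F = 0, G = sqrt(5)/2 + 5/2.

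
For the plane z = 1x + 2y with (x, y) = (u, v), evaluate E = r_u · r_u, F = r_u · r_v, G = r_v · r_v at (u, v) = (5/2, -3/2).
E = 2;  F = 2;  G = 5

Partials: r_u = (1, 0, 1), r_v = (0, 1, 2). As functions of (u, v):
  E = r_u · r_u = 2,
  F = r_u · r_v = 2,
  G = r_v · r_v = 5.
Evaluating at (u, v) = (5/2, -3/2): E = 2, F = 2, G = 5.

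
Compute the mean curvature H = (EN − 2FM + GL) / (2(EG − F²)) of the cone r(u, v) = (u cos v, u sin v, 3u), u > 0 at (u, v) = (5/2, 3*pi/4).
H = 3*sqrt(10)/50

With E = 10, F = 0, G = u^2, L = 0, M = 0, N = 3*sqrt(10)*u^2/(10*Abs(u)), assemble
  H = (EN − 2FM + GL) / (2(EG − F²)) = 3*sqrt(10)/(20*Abs(u)).
At (u, v) = (5/2, 3*pi/4): H = 3*sqrt(10)/50.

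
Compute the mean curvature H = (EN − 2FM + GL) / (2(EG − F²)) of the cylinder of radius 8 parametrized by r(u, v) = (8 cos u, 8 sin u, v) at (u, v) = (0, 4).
H = -1/16

With E = 64, F = 0, G = 1, L = -8, M = 0, N = 0, assemble
  H = (EN − 2FM + GL) / (2(EG − F²)) = -1/16.
At (u, v) = (0, 4): H = -1/16.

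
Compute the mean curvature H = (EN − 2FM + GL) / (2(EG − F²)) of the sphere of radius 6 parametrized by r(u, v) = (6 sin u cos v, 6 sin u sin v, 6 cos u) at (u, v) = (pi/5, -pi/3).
H = -1/6

With E = 36, F = 0, G = 36*sin(u)^2, L = -6*sin(u)/Abs(sin(u)), M = 0, N = -6*sin(u)^3/Abs(sin(u)), assemble
  H = (EN − 2FM + GL) / (2(EG − F²)) = -sin(u)/(6*Abs(sin(u))).
At (u, v) = (pi/5, -pi/3): H = -1/6.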